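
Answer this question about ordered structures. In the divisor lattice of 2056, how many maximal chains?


A maximal chain goes from the minimum element to a maximal element via cover relations.
Counting all min-to-max paths in the cover graph.
Total maximal chains: 4


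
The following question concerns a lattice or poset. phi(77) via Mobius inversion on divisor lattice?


phi(n) = n * prod_{p|n} (1 - 1/p).
Prime divisors of 77: [7, 11]
phi(77) = 77 * (1 - 1/7) * (1 - 1/11)
phi(77) = 60


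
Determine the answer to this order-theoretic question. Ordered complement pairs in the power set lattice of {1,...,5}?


Complement pair (a,b): a meet b = bottom, a join b = top.
Here: A intersect B = {} and A union B = {1,...,5}.
Pairs found: ({},{1,2,3,4,5}), ({1},{2,3,4,5}), ({2},{1,3,4,5}), ({3},{1,2,4,5}), ... (28 more)
Total ordered pairs: 32


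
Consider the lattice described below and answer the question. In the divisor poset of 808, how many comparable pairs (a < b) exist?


A comparable pair {a,b} has a < b or b < a in the order.
Count unordered pairs where one element is strictly below the other.
Examples: {1,2}, {1,4}, {1,8}, {1,101}, ...
Total comparable pairs: 22


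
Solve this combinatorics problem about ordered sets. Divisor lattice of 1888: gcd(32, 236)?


Meet=gcd.
gcd(32,236)=4


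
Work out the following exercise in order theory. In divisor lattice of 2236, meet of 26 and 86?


In a divisor lattice, meet = gcd (greatest common divisor).
By Euclidean algorithm or factoring: gcd(26,86) = 2


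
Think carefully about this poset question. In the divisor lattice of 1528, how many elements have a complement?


An element a is complemented if some b has a meet b = bottom, a join b = top.
a is complemented iff gcd(a, n/a)=1, i.e. a is a unitary divisor of 1528.
Complemented elements: 1, 8, 191, 1528
Count: 4


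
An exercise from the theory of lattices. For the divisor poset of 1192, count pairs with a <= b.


The order relation is {(a,b) : a <= b}, reflexive so it includes (a,a).
Examples: (1,1), (1,1192), (1,149), (1,2), (1,298), ...
Total ordered pairs: 30


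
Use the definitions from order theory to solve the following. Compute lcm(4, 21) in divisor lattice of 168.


In a divisor lattice, join = lcm (least common multiple).
gcd(4,21) = 1
lcm(4,21) = 4*21/gcd = 84/1 = 84


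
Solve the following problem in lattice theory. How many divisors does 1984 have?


Divisors of 1984: [1, 2, 4, 8, 16, 31, 32, 62, 64, 124, 248, 496, 992, 1984]
Count: 14


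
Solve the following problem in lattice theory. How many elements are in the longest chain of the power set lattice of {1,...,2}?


A chain is a totally ordered subset; we count the number of elements in a maximum chain.
Compute, for each element x, the size of the longest chain ending at x:
  {}: 1
  {1}: 2
  {2}: 2
  {1,2}: 3
A maximum chain: {} < {1} < {1,2}
Number of elements in the longest chain: 3


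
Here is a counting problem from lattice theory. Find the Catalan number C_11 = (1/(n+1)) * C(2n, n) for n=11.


C(n) = C(2n, n) / (n+1).
C(22, 11) = 705432
C(11) = 705432 / 12 = 58786


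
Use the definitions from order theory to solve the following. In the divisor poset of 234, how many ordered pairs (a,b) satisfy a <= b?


The order relation is {(a,b) : a <= b}, reflexive so it includes (a,a).
Examples: (1,1), (1,117), (1,13), (1,18), (1,2), ...
Total ordered pairs: 54


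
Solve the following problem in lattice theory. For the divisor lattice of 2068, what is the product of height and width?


Height = length of longest chain minus 1; width = size of largest antichain.
A maximum chain: 1 | 47 | 517 | 1034 | 2068  (height 4).
A maximum antichain: {4, 22, 94, 517}  (width 4).
Product = 4 * 4 = 16


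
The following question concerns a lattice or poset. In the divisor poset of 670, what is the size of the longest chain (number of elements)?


A chain is a totally ordered subset; we count the number of elements in a maximum chain.
Compute, for each element x, the size of the longest chain ending at x:
  1: 1
  2: 2
  5: 2
  67: 2
  10: 3
  134: 3
  ...
A maximum chain: 1 < 2 < 10 < 670
Number of elements in the longest chain: 4


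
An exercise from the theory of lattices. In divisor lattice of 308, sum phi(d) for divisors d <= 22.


Divisors of 308 up to 22: [1, 2, 4, 7, 11, 14, 22]
phi values: [1, 1, 2, 6, 10, 6, 10]
Sum = 36


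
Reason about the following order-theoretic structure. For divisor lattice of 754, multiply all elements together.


Divisors of 754: [1, 2, 13, 26, 29, 58, 377, 754]
Product = n^(d(n)/2) = 754^(8/2)
Product = 323210442256


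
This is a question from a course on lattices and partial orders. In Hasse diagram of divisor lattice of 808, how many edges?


A cover relation a -< b holds when a < b with no c strictly between.
Cover relations:
  1 -< 2
  1 -< 101
  2 -< 4
  2 -< 202
  4 -< 8
  4 -< 404
  8 -< 808
  101 -< 202
  ...2 more
Total: 10


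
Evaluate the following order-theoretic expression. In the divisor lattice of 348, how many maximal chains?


A maximal chain goes from the minimum element to a maximal element via cover relations.
Counting all min-to-max paths in the cover graph.
Total maximal chains: 12


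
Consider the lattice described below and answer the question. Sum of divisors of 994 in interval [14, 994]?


Interval [14,994] in divisors of 994: [14, 994]
Sum = 1008


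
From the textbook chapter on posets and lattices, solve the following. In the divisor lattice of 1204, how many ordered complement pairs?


Complement pair (a,b): a meet b = bottom, a join b = top.
Here: gcd(a,b)=1 and lcm(a,b)=1204, i.e. a*b=1204 with a,b coprime.
Pairs found: (1,1204), (4,301), (7,172), (28,43), ... (4 more)
Total ordered pairs: 8


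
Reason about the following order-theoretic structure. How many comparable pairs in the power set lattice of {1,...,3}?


A comparable pair {a,b} has a < b or b < a in the order.
Count unordered pairs where one element is strictly below the other.
Examples: {{},{1}}, {{},{2}}, {{},{3}}, {{},{1,2}}, ...
Total comparable pairs: 19


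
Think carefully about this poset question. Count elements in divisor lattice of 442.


Divisors of 442: [1, 2, 13, 17, 26, 34, 221, 442]
Count: 8


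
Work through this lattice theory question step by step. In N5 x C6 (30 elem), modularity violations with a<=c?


Modular law: if a <= c then a v (b ^ c) = (a v b) ^ c.
Check all triples (a,b,c) with a <= c among 30 elements.
  e.g. a=(a,0), b=(c,0), c=(b,0): lhs=(a,0) != rhs=(b,0)
  e.g. a=(a,0), b=(c,1), c=(b,0): lhs=(a,0) != rhs=(b,0)
Total violating triples: 126


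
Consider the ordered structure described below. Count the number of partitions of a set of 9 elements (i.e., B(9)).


B(n) = number of set partitions of an n-element set.
B(n) satisfies the recurrence: B(n+1) = sum_k C(n,k)*B(k).
B(9) = 21147


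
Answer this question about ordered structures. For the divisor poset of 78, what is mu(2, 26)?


In a divisor lattice, mu(a,b) = mu(b/a) where mu is the classical Mobius function.
b/a = 26/2 = 13
Prime factorization of 13: primes [13]
13 is squarefree with 1 prime factor(s), so mu(13) = (-1)^1 = -1


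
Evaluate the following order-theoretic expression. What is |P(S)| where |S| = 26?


Power set = 2^n.
2^26 = 67108864


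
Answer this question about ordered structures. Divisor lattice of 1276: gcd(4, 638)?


Meet=gcd.
gcd(4,638)=2


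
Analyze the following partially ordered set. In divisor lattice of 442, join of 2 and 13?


In a divisor lattice, join = lcm (least common multiple).
gcd(2,13) = 1
lcm(2,13) = 2*13/gcd = 26/1 = 26


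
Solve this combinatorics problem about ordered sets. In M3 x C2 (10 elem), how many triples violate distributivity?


Distributive law: a ^ (b v c) = (a ^ b) v (a ^ c).
Check all 10^3 = 1000 ordered triples (a,b,c).
  e.g. a=(a1,0), b=(a2,0), c=(a3,0): lhs=(a1,0) != rhs=(0,0)
  e.g. a=(a1,0), b=(a2,0), c=(a3,1): lhs=(a1,0) != rhs=(0,0)
Total violating triples: 48


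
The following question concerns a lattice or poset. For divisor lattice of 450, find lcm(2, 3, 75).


In a divisor lattice, join = lcm (least common multiple).
Compute lcm iteratively: start with first element, then lcm(current, next).
Elements: [2, 3, 75]
lcm(2,3) = 6
lcm(6,75) = 150
Final lcm = 150


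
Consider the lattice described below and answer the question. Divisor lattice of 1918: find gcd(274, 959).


In a divisor lattice, meet = gcd (greatest common divisor).
By Euclidean algorithm or factoring: gcd(274,959) = 137


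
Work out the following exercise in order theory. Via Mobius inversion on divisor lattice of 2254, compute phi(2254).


phi(n) = n * prod_{p|n} (1 - 1/p).
Prime divisors of 2254: [2, 7, 23]
phi(2254) = 2254 * (1 - 1/2) * (1 - 1/7) * (1 - 1/23)
phi(2254) = 924


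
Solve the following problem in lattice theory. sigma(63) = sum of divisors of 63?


sigma(n) = sum of divisors.
Divisors of 63: [1, 3, 7, 9, 21, 63]
Sum = 104


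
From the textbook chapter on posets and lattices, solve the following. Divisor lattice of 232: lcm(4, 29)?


Join=lcm.
gcd(4,29)=1
lcm=116


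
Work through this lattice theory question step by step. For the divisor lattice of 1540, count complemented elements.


An element a is complemented if some b has a meet b = bottom, a join b = top.
a is complemented iff gcd(a, n/a)=1, i.e. a is a unitary divisor of 1540.
Complemented elements: 1, 4, 5, 7, 11, 20, ... (10 more)
Count: 16


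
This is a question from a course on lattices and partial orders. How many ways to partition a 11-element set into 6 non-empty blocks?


S(n,k) = k*S(n-1,k) + S(n-1,k-1).
S(10,6) = 22827, S(10,5) = 42525
S(11,6) = 6*22827 + 42525 = 136962 + 42525
S(11,6) = 179487


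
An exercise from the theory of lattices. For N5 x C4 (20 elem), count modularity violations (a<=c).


Modular law: if a <= c then a v (b ^ c) = (a v b) ^ c.
Check all triples (a,b,c) with a <= c among 20 elements.
  e.g. a=(a,0), b=(c,0), c=(b,0): lhs=(a,0) != rhs=(b,0)
  e.g. a=(a,0), b=(c,1), c=(b,0): lhs=(a,0) != rhs=(b,0)
Total violating triples: 40


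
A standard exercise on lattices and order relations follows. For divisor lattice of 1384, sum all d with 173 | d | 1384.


Interval [173,1384] in divisors of 1384: [173, 346, 692, 1384]
Sum = 2595


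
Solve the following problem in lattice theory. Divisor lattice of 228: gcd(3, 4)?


Meet=gcd.
gcd(3,4)=1


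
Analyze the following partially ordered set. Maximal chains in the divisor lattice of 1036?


A maximal chain goes from the minimum element to a maximal element via cover relations.
Counting all min-to-max paths in the cover graph.
Total maximal chains: 12


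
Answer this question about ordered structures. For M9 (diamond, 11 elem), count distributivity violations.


Distributive law: a ^ (b v c) = (a ^ b) v (a ^ c).
Check all 11^3 = 1331 ordered triples (a,b,c).
  e.g. a=a1, b=a2, c=a3: lhs=a1 != rhs=0
  e.g. a=a1, b=a2, c=a4: lhs=a1 != rhs=0
Total violating triples: 504


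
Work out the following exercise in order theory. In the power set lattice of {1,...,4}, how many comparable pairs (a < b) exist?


A comparable pair {a,b} has a < b or b < a in the order.
Count unordered pairs where one element is strictly below the other.
Examples: {{},{1}}, {{},{2}}, {{},{3}}, {{},{4}}, ...
Total comparable pairs: 65


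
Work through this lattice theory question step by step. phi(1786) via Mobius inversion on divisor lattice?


phi(n) = n * prod_{p|n} (1 - 1/p).
Prime divisors of 1786: [2, 19, 47]
phi(1786) = 1786 * (1 - 1/2) * (1 - 1/19) * (1 - 1/47)
phi(1786) = 828


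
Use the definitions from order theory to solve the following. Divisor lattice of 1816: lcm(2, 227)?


Join=lcm.
gcd(2,227)=1
lcm=454


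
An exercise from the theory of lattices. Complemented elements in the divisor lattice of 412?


An element a is complemented if some b has a meet b = bottom, a join b = top.
a is complemented iff gcd(a, n/a)=1, i.e. a is a unitary divisor of 412.
Complemented elements: 1, 4, 103, 412
Count: 4


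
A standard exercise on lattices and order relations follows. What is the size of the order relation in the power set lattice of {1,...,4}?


The order relation is {(a,b) : a <= b}, reflexive so it includes (a,a).
Examples: ({},{}), ({},{1,2}), ({},{1,2,3}), ({},{1,2,3,4}), ({},{1,2,4}), ...
Total ordered pairs: 81


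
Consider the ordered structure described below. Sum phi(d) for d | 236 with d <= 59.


Divisors of 236 up to 59: [1, 2, 4, 59]
phi values: [1, 1, 2, 58]
Sum = 62


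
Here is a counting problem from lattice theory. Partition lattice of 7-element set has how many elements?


B(n) = number of set partitions of an n-element set.
B(n) satisfies the recurrence: B(n+1) = sum_k C(n,k)*B(k).
B(7) = 877


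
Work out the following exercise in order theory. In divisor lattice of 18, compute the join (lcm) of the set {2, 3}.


In a divisor lattice, join = lcm (least common multiple).
Compute lcm iteratively: start with first element, then lcm(current, next).
Elements: [2, 3]
lcm(2,3) = 6
Final lcm = 6


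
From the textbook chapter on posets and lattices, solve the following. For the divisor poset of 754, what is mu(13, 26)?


In a divisor lattice, mu(a,b) = mu(b/a) where mu is the classical Mobius function.
b/a = 26/13 = 2
Prime factorization of 2: primes [2]
2 is squarefree with 1 prime factor(s), so mu(2) = (-1)^1 = -1


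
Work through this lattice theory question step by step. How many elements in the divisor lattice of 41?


Divisors of 41: [1, 41]
Count: 2


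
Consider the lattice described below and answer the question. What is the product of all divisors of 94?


Divisors of 94: [1, 2, 47, 94]
Product = n^(d(n)/2) = 94^(4/2)
Product = 8836


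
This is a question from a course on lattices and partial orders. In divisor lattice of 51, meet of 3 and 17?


In a divisor lattice, meet = gcd (greatest common divisor).
By Euclidean algorithm or factoring: gcd(3,17) = 1


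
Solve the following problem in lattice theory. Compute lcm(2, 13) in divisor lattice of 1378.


In a divisor lattice, join = lcm (least common multiple).
gcd(2,13) = 1
lcm(2,13) = 2*13/gcd = 26/1 = 26


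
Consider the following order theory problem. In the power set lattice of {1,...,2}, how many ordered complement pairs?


Complement pair (a,b): a meet b = bottom, a join b = top.
Here: A intersect B = {} and A union B = {1,...,2}.
Pairs found: ({},{1,2}), ({1},{2}), ({2},{1}), ({1,2},{})
Total ordered pairs: 4


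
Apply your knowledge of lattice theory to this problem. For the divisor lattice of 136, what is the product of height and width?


Height = length of longest chain minus 1; width = size of largest antichain.
A maximum chain: 1 | 17 | 34 | 68 | 136  (height 4).
A maximum antichain: {2, 17}  (width 2).
Product = 4 * 2 = 8


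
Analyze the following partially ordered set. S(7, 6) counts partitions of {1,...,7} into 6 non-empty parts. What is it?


S(n,k) = k*S(n-1,k) + S(n-1,k-1).
S(6,6) = 1, S(6,5) = 15
S(7,6) = 6*1 + 15 = 6 + 15
S(7,6) = 21


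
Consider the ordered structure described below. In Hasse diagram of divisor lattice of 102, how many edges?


A cover relation a -< b holds when a < b with no c strictly between.
Cover relations:
  1 -< 2
  1 -< 3
  1 -< 17
  2 -< 6
  2 -< 34
  3 -< 6
  3 -< 51
  6 -< 102
  ...4 more
Total: 12


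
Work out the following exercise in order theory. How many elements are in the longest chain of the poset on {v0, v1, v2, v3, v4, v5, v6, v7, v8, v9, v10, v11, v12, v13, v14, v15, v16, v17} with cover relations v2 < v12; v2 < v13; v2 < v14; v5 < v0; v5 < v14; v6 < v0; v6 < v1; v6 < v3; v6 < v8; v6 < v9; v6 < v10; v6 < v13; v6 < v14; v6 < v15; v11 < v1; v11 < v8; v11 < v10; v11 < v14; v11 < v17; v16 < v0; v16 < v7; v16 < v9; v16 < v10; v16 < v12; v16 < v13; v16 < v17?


A chain is a totally ordered subset; we count the number of elements in a maximum chain.
Compute, for each element x, the size of the longest chain ending at x:
  v2: 1
  v4: 1
  v5: 1
  v6: 1
  v11: 1
  v16: 1
  ...
A maximum chain: v5 < v0
Number of elements in the longest chain: 2


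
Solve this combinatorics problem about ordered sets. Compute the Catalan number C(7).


C(n) = C(2n, n) / (n+1).
C(14, 7) = 3432
C(7) = 3432 / 8 = 429


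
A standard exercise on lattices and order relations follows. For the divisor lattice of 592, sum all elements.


sigma(n) = sum of divisors.
Divisors of 592: [1, 2, 4, 8, 16, 37, 74, 148, 296, 592]
Sum = 1178


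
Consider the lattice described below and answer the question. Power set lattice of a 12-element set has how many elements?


Power set = 2^n.
2^12 = 4096


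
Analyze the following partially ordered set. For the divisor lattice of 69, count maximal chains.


A maximal chain goes from the minimum element to a maximal element via cover relations.
Counting all min-to-max paths in the cover graph.
Total maximal chains: 2


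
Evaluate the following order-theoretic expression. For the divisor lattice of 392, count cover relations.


A cover relation a -< b holds when a < b with no c strictly between.
Cover relations:
  1 -< 2
  1 -< 7
  2 -< 4
  2 -< 14
  4 -< 8
  4 -< 28
  7 -< 14
  7 -< 49
  ...9 more
Total: 17


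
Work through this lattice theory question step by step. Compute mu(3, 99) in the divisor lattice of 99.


In a divisor lattice, mu(a,b) = mu(b/a) where mu is the classical Mobius function.
b/a = 99/3 = 33
Prime factorization of 33: primes [3, 11]
33 is squarefree with 2 prime factor(s), so mu(33) = (-1)^2 = 1


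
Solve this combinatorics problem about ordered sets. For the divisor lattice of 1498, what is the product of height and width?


Height = length of longest chain minus 1; width = size of largest antichain.
A maximum chain: 1 | 107 | 749 | 1498  (height 3).
A maximum antichain: {2, 7, 107}  (width 3).
Product = 3 * 3 = 9


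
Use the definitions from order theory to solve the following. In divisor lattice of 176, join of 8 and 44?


In a divisor lattice, join = lcm (least common multiple).
gcd(8,44) = 4
lcm(8,44) = 8*44/gcd = 352/4 = 88


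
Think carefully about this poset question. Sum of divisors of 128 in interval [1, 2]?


Interval [1,2] in divisors of 128: [1, 2]
Sum = 3


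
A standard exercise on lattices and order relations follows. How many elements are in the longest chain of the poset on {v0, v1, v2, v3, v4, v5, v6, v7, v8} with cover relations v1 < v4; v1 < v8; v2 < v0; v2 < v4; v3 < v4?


A chain is a totally ordered subset; we count the number of elements in a maximum chain.
Compute, for each element x, the size of the longest chain ending at x:
  v1: 1
  v2: 1
  v3: 1
  v5: 1
  v6: 1
  v7: 1
  ...
A maximum chain: v2 < v0
Number of elements in the longest chain: 2


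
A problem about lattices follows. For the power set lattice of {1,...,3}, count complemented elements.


An element a is complemented if some b has a meet b = bottom, a join b = top.
every subset A has complement S\A, so all elements are complemented.
Complemented elements: {}, {1}, {2}, {3}, {1,2}, {1,3}, ... (2 more)
Count: 8


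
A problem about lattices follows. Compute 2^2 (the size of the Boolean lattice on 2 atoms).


Power set = 2^n.
2^2 = 4


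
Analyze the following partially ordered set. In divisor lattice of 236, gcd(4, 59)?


Meet=gcd.
gcd(4,59)=1


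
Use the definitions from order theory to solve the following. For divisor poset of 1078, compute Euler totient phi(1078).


phi(n) = n * prod_{p|n} (1 - 1/p).
Prime divisors of 1078: [2, 7, 11]
phi(1078) = 1078 * (1 - 1/2) * (1 - 1/7) * (1 - 1/11)
phi(1078) = 420


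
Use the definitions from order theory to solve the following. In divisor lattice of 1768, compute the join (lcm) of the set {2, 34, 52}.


In a divisor lattice, join = lcm (least common multiple).
Compute lcm iteratively: start with first element, then lcm(current, next).
Elements: [2, 34, 52]
lcm(2,34) = 34
lcm(34,52) = 884
Final lcm = 884


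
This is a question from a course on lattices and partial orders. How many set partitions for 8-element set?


B(n) = number of set partitions of an n-element set.
B(n) satisfies the recurrence: B(n+1) = sum_k C(n,k)*B(k).
B(8) = 4140


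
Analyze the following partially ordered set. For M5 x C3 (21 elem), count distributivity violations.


Distributive law: a ^ (b v c) = (a ^ b) v (a ^ c).
Check all 21^3 = 9261 ordered triples (a,b,c).
  e.g. a=(a1,0), b=(a2,0), c=(a3,0): lhs=(a1,0) != rhs=(0,0)
  e.g. a=(a1,0), b=(a2,0), c=(a3,1): lhs=(a1,0) != rhs=(0,0)
Total violating triples: 1620


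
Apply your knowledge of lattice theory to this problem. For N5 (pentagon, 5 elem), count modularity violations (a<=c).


Modular law: if a <= c then a v (b ^ c) = (a v b) ^ c.
Check all triples (a,b,c) with a <= c among 5 elements.
  e.g. a=a, b=c, c=b: lhs=a != rhs=b
Total violating triples: 1


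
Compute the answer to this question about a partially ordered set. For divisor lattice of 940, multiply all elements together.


Divisors of 940: [1, 2, 4, 5, 10, 20, 47, 94, 188, 235, 470, 940]
Product = n^(d(n)/2) = 940^(12/2)
Product = 689869781056000000


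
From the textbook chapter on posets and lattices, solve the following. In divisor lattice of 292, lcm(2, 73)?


Join=lcm.
gcd(2,73)=1
lcm=146


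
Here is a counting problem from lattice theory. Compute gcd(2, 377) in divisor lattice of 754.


In a divisor lattice, meet = gcd (greatest common divisor).
By Euclidean algorithm or factoring: gcd(2,377) = 1


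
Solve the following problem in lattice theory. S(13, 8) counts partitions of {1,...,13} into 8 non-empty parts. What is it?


S(n,k) = k*S(n-1,k) + S(n-1,k-1).
S(12,8) = 159027, S(12,7) = 627396
S(13,8) = 8*159027 + 627396 = 1272216 + 627396
S(13,8) = 1899612


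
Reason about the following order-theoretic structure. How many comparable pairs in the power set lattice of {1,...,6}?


A comparable pair {a,b} has a < b or b < a in the order.
Count unordered pairs where one element is strictly below the other.
Examples: {{},{1}}, {{},{2}}, {{},{3}}, {{},{4}}, ...
Total comparable pairs: 665


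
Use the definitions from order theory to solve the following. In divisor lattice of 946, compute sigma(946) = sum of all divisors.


sigma(n) = sum of divisors.
Divisors of 946: [1, 2, 11, 22, 43, 86, 473, 946]
Sum = 1584


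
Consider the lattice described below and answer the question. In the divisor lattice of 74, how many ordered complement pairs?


Complement pair (a,b): a meet b = bottom, a join b = top.
Here: gcd(a,b)=1 and lcm(a,b)=74, i.e. a*b=74 with a,b coprime.
Pairs found: (1,74), (2,37), (37,2), (74,1)
Total ordered pairs: 4


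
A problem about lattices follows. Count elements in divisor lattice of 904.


Divisors of 904: [1, 2, 4, 8, 113, 226, 452, 904]
Count: 8


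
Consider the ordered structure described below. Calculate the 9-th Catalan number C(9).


C(n) = C(2n, n) / (n+1).
C(18, 9) = 48620
C(9) = 48620 / 10 = 4862


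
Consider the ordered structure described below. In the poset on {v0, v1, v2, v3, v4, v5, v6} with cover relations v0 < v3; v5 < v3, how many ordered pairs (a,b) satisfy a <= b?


The order relation is {(a,b) : a <= b}, reflexive so it includes (a,a).
Examples: (v0,v0), (v0,v3), (v1,v1), (v2,v2), (v3,v3), ...
Total ordered pairs: 9


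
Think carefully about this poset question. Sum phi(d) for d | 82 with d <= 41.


Divisors of 82 up to 41: [1, 2, 41]
phi values: [1, 1, 40]
Sum = 42


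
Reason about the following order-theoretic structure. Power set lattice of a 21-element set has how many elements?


Power set = 2^n.
2^21 = 2097152


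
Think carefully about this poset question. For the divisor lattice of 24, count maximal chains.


A maximal chain goes from the minimum element to a maximal element via cover relations.
Counting all min-to-max paths in the cover graph.
Total maximal chains: 4


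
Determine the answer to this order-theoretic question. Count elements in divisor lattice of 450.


Divisors of 450: [1, 2, 3, 5, 6, 9, 10, 15, 18, 25, 30, 45, 50, 75, 90, 150, 225, 450]
Count: 18


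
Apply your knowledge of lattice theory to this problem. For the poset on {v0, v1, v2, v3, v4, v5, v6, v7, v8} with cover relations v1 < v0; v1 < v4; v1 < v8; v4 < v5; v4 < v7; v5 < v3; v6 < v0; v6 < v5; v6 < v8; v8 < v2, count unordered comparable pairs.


A comparable pair {a,b} has a < b or b < a in the order.
Count unordered pairs where one element is strictly below the other.
Examples: {v0,v1}, {v0,v6}, {v1,v2}, {v1,v3}, ...
Total comparable pairs: 17


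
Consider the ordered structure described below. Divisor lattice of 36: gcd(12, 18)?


Meet=gcd.
gcd(12,18)=6


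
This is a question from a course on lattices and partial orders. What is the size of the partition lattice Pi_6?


B(n) = number of set partitions of an n-element set.
B(n) satisfies the recurrence: B(n+1) = sum_k C(n,k)*B(k).
B(6) = 203


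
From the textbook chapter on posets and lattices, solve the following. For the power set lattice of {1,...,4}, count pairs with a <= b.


The order relation is {(a,b) : a <= b}, reflexive so it includes (a,a).
Examples: ({},{}), ({},{1,2}), ({},{1,2,3}), ({},{1,2,3,4}), ({},{1,2,4}), ...
Total ordered pairs: 81


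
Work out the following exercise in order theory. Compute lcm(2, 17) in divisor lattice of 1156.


In a divisor lattice, join = lcm (least common multiple).
gcd(2,17) = 1
lcm(2,17) = 2*17/gcd = 34/1 = 34


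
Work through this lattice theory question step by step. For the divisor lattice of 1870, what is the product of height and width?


Height = length of longest chain minus 1; width = size of largest antichain.
A maximum chain: 1 | 17 | 187 | 935 | 1870  (height 4).
A maximum antichain: {10, 22, 34, 55, 85, 187}  (width 6).
Product = 4 * 6 = 24


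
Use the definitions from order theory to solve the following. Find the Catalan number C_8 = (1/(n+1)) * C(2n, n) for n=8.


C(n) = C(2n, n) / (n+1).
C(16, 8) = 12870
C(8) = 12870 / 9 = 1430


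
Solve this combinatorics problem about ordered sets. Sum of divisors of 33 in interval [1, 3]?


Interval [1,3] in divisors of 33: [1, 3]
Sum = 4


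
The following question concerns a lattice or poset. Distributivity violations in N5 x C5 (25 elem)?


Distributive law: a ^ (b v c) = (a ^ b) v (a ^ c).
Check all 25^3 = 15625 ordered triples (a,b,c).
  e.g. a=(b,0), b=(a,0), c=(c,0): lhs=(b,0) != rhs=(a,0)
  e.g. a=(b,0), b=(a,0), c=(c,1): lhs=(b,0) != rhs=(a,0)
Total violating triples: 250


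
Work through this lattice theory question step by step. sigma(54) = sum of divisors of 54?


sigma(n) = sum of divisors.
Divisors of 54: [1, 2, 3, 6, 9, 18, 27, 54]
Sum = 120


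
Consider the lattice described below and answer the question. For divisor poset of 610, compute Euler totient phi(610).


phi(n) = n * prod_{p|n} (1 - 1/p).
Prime divisors of 610: [2, 5, 61]
phi(610) = 610 * (1 - 1/2) * (1 - 1/5) * (1 - 1/61)
phi(610) = 240


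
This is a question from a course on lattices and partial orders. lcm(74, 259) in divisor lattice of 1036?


Join=lcm.
gcd(74,259)=37
lcm=518


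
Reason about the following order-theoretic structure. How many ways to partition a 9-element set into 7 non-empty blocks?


S(n,k) = k*S(n-1,k) + S(n-1,k-1).
S(8,7) = 28, S(8,6) = 266
S(9,7) = 7*28 + 266 = 196 + 266
S(9,7) = 462


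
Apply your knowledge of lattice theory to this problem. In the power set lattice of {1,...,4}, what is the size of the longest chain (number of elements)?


A chain is a totally ordered subset; we count the number of elements in a maximum chain.
Compute, for each element x, the size of the longest chain ending at x:
  {}: 1
  {1}: 2
  {2}: 2
  {3}: 2
  {4}: 2
  {1,2}: 3
  ...
A maximum chain: {} < {1} < {1,2} < {1,2,3} < {1,2,3,4}
Number of elements in the longest chain: 5


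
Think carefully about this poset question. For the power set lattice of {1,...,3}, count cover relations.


A cover relation a -< b holds when a < b with no c strictly between.
Cover relations:
  {} -< {1}
  {} -< {2}
  {} -< {3}
  {1} -< {1,2}
  {1} -< {1,3}
  {2} -< {1,2}
  {2} -< {2,3}
  {3} -< {1,3}
  ...4 more
Total: 12


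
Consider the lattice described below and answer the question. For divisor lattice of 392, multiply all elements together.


Divisors of 392: [1, 2, 4, 7, 8, 14, 28, 49, 56, 98, 196, 392]
Product = n^(d(n)/2) = 392^(12/2)
Product = 3628410392018944


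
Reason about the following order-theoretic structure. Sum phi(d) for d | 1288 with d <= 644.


Divisors of 1288 up to 644: [1, 2, 4, 7, 8, 14, 23, 28, 46, 56, 92, 161, 184, 322, 644]
phi values: [1, 1, 2, 6, 4, 6, 22, 12, 22, 24, 44, 132, 88, 132, 264]
Sum = 760


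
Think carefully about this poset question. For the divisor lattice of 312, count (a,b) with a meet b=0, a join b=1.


Complement pair (a,b): a meet b = bottom, a join b = top.
Here: gcd(a,b)=1 and lcm(a,b)=312, i.e. a*b=312 with a,b coprime.
Pairs found: (1,312), (3,104), (8,39), (13,24), ... (4 more)
Total ordered pairs: 8


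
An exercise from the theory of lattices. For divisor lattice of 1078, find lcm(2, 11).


In a divisor lattice, join = lcm (least common multiple).
Compute lcm iteratively: start with first element, then lcm(current, next).
Elements: [2, 11]
lcm(2,11) = 22
Final lcm = 22


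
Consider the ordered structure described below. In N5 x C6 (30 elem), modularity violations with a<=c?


Modular law: if a <= c then a v (b ^ c) = (a v b) ^ c.
Check all triples (a,b,c) with a <= c among 30 elements.
  e.g. a=(a,0), b=(c,0), c=(b,0): lhs=(a,0) != rhs=(b,0)
  e.g. a=(a,0), b=(c,1), c=(b,0): lhs=(a,0) != rhs=(b,0)
Total violating triples: 126


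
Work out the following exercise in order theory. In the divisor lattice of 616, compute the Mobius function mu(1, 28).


In a divisor lattice, mu(a,b) = mu(b/a) where mu is the classical Mobius function.
b/a = 28/1 = 28
Prime factorization of 28: primes [2, 7]
28 is not squarefree, so mu(28) = 0


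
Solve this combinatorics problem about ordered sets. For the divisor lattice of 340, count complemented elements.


An element a is complemented if some b has a meet b = bottom, a join b = top.
a is complemented iff gcd(a, n/a)=1, i.e. a is a unitary divisor of 340.
Complemented elements: 1, 4, 5, 17, 20, 68, ... (2 more)
Count: 8


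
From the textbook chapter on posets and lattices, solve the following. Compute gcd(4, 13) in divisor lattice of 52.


In a divisor lattice, meet = gcd (greatest common divisor).
By Euclidean algorithm or factoring: gcd(4,13) = 1


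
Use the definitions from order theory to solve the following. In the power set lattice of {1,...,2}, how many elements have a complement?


An element a is complemented if some b has a meet b = bottom, a join b = top.
every subset A has complement S\A, so all elements are complemented.
Complemented elements: {}, {1}, {2}, {1,2}
Count: 4


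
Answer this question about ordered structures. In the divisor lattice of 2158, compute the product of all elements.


Divisors of 2158: [1, 2, 13, 26, 83, 166, 1079, 2158]
Product = n^(d(n)/2) = 2158^(8/2)
Product = 21687313697296


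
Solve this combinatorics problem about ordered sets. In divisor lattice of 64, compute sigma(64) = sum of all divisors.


sigma(n) = sum of divisors.
Divisors of 64: [1, 2, 4, 8, 16, 32, 64]
Sum = 127


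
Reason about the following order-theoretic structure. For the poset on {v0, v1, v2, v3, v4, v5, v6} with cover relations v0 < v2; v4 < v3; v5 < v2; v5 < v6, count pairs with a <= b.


The order relation is {(a,b) : a <= b}, reflexive so it includes (a,a).
Examples: (v0,v0), (v0,v2), (v1,v1), (v2,v2), (v3,v3), ...
Total ordered pairs: 11


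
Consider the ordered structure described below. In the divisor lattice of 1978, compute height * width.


Height = length of longest chain minus 1; width = size of largest antichain.
A maximum chain: 1 | 43 | 989 | 1978  (height 3).
A maximum antichain: {2, 23, 43}  (width 3).
Product = 3 * 3 = 9


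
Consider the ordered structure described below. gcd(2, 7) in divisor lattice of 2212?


Meet=gcd.
gcd(2,7)=1


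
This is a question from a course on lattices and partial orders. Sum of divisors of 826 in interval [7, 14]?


Interval [7,14] in divisors of 826: [7, 14]
Sum = 21


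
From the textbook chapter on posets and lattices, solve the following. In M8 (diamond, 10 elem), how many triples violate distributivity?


Distributive law: a ^ (b v c) = (a ^ b) v (a ^ c).
Check all 10^3 = 1000 ordered triples (a,b,c).
  e.g. a=a1, b=a2, c=a3: lhs=a1 != rhs=0
  e.g. a=a1, b=a2, c=a4: lhs=a1 != rhs=0
Total violating triples: 336


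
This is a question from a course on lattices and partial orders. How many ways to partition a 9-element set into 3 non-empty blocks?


S(n,k) = k*S(n-1,k) + S(n-1,k-1).
S(8,3) = 966, S(8,2) = 127
S(9,3) = 3*966 + 127 = 2898 + 127
S(9,3) = 3025


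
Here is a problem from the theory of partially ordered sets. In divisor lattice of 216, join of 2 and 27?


In a divisor lattice, join = lcm (least common multiple).
gcd(2,27) = 1
lcm(2,27) = 2*27/gcd = 54/1 = 54


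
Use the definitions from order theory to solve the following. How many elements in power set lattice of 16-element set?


Power set = 2^n.
2^16 = 65536


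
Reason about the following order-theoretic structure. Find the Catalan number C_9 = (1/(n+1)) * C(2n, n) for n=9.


C(n) = C(2n, n) / (n+1).
C(18, 9) = 48620
C(9) = 48620 / 10 = 4862


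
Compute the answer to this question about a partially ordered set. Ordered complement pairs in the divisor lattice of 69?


Complement pair (a,b): a meet b = bottom, a join b = top.
Here: gcd(a,b)=1 and lcm(a,b)=69, i.e. a*b=69 with a,b coprime.
Pairs found: (1,69), (3,23), (23,3), (69,1)
Total ordered pairs: 4


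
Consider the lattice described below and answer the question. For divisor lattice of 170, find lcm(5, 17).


In a divisor lattice, join = lcm (least common multiple).
Compute lcm iteratively: start with first element, then lcm(current, next).
Elements: [5, 17]
lcm(5,17) = 85
Final lcm = 85


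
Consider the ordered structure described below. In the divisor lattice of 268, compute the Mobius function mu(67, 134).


In a divisor lattice, mu(a,b) = mu(b/a) where mu is the classical Mobius function.
b/a = 134/67 = 2
Prime factorization of 2: primes [2]
2 is squarefree with 1 prime factor(s), so mu(2) = (-1)^1 = -1


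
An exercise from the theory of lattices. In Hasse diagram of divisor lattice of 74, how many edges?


A cover relation a -< b holds when a < b with no c strictly between.
Cover relations:
  1 -< 2
  1 -< 37
  2 -< 74
  37 -< 74
Total: 4


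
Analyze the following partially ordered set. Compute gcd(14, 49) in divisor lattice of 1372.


In a divisor lattice, meet = gcd (greatest common divisor).
By Euclidean algorithm or factoring: gcd(14,49) = 7


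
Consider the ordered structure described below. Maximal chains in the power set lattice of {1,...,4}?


A maximal chain goes from the minimum element to a maximal element via cover relations.
Counting all min-to-max paths in the cover graph.
Total maximal chains: 24


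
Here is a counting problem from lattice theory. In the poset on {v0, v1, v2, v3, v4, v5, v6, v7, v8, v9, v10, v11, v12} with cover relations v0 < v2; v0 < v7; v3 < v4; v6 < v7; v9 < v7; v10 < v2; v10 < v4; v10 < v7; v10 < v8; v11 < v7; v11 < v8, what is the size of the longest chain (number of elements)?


A chain is a totally ordered subset; we count the number of elements in a maximum chain.
Compute, for each element x, the size of the longest chain ending at x:
  v0: 1
  v1: 1
  v3: 1
  v5: 1
  v6: 1
  v9: 1
  ...
A maximum chain: v0 < v2
Number of elements in the longest chain: 2


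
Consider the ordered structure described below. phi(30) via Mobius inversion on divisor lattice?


phi(n) = n * prod_{p|n} (1 - 1/p).
Prime divisors of 30: [2, 3, 5]
phi(30) = 30 * (1 - 1/2) * (1 - 1/3) * (1 - 1/5)
phi(30) = 8


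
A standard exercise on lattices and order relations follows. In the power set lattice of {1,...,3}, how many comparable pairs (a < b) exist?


A comparable pair {a,b} has a < b or b < a in the order.
Count unordered pairs where one element is strictly below the other.
Examples: {{},{1}}, {{},{2}}, {{},{3}}, {{},{1,2}}, ...
Total comparable pairs: 19


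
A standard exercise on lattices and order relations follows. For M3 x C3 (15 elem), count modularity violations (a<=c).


Modular law: if a <= c then a v (b ^ c) = (a v b) ^ c.
Check all triples (a,b,c) with a <= c among 15 elements.
This lattice is modular (diamonds M_m and their chain-products are modular).
Total violating triples: 0


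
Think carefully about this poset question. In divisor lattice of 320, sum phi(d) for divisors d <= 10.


Divisors of 320 up to 10: [1, 2, 4, 5, 8, 10]
phi values: [1, 1, 2, 4, 4, 4]
Sum = 16


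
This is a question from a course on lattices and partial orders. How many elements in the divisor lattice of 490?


Divisors of 490: [1, 2, 5, 7, 10, 14, 35, 49, 70, 98, 245, 490]
Count: 12


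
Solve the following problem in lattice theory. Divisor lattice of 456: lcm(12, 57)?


Join=lcm.
gcd(12,57)=3
lcm=228


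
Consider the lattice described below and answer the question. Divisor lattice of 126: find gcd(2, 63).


In a divisor lattice, meet = gcd (greatest common divisor).
By Euclidean algorithm or factoring: gcd(2,63) = 1


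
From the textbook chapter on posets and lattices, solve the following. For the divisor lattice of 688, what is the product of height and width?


Height = length of longest chain minus 1; width = size of largest antichain.
A maximum chain: 1 | 43 | 86 | 172 | 344 | 688  (height 5).
A maximum antichain: {2, 43}  (width 2).
Product = 5 * 2 = 10


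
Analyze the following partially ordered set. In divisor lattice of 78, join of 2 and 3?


In a divisor lattice, join = lcm (least common multiple).
gcd(2,3) = 1
lcm(2,3) = 2*3/gcd = 6/1 = 6


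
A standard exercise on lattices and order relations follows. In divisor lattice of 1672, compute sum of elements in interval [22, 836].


Interval [22,836] in divisors of 1672: [22, 44, 418, 836]
Sum = 1320


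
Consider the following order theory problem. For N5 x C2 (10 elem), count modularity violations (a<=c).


Modular law: if a <= c then a v (b ^ c) = (a v b) ^ c.
Check all triples (a,b,c) with a <= c among 10 elements.
  e.g. a=(a,0), b=(c,0), c=(b,0): lhs=(a,0) != rhs=(b,0)
  e.g. a=(a,0), b=(c,1), c=(b,0): lhs=(a,0) != rhs=(b,0)
Total violating triples: 6


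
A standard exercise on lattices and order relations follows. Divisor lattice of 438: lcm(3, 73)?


Join=lcm.
gcd(3,73)=1
lcm=219


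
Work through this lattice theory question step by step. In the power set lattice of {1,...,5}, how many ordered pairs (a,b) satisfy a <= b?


The order relation is {(a,b) : a <= b}, reflexive so it includes (a,a).
Examples: ({},{}), ({},{1,2}), ({},{1,2,3}), ({},{1,2,3,4}), ({},{1,2,3,4,5}), ...
Total ordered pairs: 243


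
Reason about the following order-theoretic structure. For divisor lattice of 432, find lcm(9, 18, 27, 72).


In a divisor lattice, join = lcm (least common multiple).
Compute lcm iteratively: start with first element, then lcm(current, next).
Elements: [9, 18, 27, 72]
lcm(9,18) = 18
lcm(18,27) = 54
lcm(54,72) = 216
Final lcm = 216


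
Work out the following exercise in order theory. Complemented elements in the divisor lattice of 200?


An element a is complemented if some b has a meet b = bottom, a join b = top.
a is complemented iff gcd(a, n/a)=1, i.e. a is a unitary divisor of 200.
Complemented elements: 1, 8, 25, 200
Count: 4
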